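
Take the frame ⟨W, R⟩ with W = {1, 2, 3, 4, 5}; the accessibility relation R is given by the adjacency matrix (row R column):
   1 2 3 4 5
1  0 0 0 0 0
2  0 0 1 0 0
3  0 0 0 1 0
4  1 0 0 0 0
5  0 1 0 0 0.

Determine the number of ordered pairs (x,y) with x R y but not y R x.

Enumerating: (2,3), (3,4), (4,1), (5,2).

4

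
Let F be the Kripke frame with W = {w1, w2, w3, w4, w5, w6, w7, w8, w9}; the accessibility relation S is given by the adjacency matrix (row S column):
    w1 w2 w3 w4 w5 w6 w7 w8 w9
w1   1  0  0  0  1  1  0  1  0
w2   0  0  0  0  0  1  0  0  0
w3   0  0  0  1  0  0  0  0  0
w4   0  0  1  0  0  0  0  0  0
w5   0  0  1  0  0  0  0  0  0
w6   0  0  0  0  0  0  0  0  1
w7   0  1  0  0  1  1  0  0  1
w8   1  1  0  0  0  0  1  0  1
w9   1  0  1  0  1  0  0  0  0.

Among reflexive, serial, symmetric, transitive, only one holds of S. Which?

serial

Reflexive: no — w2 is not related to itself.
Serial: yes — every world has a successor (e.g. w1 S w1).
Symmetric: no — w1 S w5 but not w5 S w1.
Transitive: no — w1 S w5 and w5 S w3, but not w1 S w3.
Only serial holds.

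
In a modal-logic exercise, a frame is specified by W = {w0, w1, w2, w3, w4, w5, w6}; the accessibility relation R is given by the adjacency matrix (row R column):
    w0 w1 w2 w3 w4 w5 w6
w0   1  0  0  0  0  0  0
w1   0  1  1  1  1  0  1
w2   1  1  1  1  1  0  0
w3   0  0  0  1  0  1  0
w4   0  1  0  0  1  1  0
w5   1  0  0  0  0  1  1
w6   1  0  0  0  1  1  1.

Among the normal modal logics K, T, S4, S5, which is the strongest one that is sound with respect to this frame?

T

Reflexive (axiom T): yes — every world is R-related to itself.
Transitive (axiom 4): no — w1 R w2 and w2 R w0, but not w1 R w0.
Euclidean (axiom 5): no — w1 R w2 and w1 R w6, but not w2 R w6.
So F validates K, T; S4 would additionally require R to be transitive. The strongest is T.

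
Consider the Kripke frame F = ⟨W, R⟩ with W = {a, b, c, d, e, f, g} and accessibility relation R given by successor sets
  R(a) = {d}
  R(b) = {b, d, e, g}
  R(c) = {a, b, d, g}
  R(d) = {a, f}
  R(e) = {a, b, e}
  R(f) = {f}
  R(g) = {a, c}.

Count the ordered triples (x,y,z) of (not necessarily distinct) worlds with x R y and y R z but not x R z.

18

Enumerating: (a,d,a), (a,d,f), (b,d,a), (b,d,f), (b,e,a), (b,g,a), (b,g,c), (c,b,e), (c,d,f), (c,g,c), (d,a,d), (e,a,d), (e,b,d), (e,b,g), (g,a,d), (g,c,b), (g,c,d), (g,c,g).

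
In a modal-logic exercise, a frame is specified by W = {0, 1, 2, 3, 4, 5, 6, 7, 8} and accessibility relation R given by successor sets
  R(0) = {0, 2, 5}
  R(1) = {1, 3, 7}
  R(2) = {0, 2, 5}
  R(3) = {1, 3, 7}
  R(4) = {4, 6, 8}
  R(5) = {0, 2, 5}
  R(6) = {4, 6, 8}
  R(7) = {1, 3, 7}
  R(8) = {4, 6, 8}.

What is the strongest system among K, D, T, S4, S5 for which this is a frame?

Serial (axiom D): yes — every world has a successor (e.g. 0 R 0).
Reflexive (axiom T): yes — every world is R-related to itself.
Transitive (axiom 4): yes — every two-step R-path is closed by a direct edge.
Euclidean (axiom 5): yes — any two successors of a common world are R-related.
So F validates K, D, T, S4, S5. The strongest is S5.

S5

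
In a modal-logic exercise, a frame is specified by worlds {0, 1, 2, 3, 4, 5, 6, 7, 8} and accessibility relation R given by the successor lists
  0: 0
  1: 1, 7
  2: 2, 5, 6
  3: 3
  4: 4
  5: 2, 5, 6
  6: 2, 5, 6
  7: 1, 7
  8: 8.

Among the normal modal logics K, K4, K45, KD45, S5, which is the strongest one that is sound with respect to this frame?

Transitive (axiom 4): yes — every two-step R-path is closed by a direct edge.
Euclidean (axiom 5): yes — any two successors of a common world are R-related.
Serial (axiom D): yes — every world has a successor (e.g. 0 R 0).
Reflexive (axiom T): yes — every world is R-related to itself.
So F validates K, K4, K45, KD45, S5. The strongest is S5.

S5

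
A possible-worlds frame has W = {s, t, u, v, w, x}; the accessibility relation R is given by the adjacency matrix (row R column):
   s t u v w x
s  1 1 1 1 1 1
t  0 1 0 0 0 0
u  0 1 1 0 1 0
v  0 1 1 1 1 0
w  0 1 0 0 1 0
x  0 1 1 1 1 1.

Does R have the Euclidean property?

Euclidean: no — s R t and s R u, but not t R u.

No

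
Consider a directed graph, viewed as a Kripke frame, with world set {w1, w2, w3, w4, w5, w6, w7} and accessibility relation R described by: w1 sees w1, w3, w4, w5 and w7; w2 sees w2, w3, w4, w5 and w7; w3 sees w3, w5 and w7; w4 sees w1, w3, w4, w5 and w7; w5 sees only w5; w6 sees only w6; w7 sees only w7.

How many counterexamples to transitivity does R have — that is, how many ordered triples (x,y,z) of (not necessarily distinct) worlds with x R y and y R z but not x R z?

Enumerating: (w2,w4,w1).

1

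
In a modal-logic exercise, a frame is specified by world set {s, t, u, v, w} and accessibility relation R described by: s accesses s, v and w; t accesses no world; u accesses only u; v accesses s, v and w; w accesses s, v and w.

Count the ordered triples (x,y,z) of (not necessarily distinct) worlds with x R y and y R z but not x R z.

0

R is transitive; there are no such tuples.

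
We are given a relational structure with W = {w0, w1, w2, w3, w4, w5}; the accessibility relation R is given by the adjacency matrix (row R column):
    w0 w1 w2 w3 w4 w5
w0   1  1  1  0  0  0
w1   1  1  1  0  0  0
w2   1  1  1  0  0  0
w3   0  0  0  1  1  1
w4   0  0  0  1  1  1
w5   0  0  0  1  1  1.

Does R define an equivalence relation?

Reflexive: yes — every world is R-related to itself.
Symmetric: yes — every pair in R has its reverse in R.
Transitive: yes — every two-step R-path is closed by a direct edge.
So R is an equivalence relation.

Yes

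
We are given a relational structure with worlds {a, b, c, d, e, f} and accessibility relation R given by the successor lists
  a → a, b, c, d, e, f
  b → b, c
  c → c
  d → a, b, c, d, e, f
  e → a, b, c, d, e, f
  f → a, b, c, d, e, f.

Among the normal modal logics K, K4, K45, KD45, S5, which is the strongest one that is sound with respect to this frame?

K4

Transitive (axiom 4): yes — every two-step R-path is closed by a direct edge.
Euclidean (axiom 5): no — a R b and a R d, but not b R d.
Serial (axiom D): yes — every world has a successor (e.g. a R a).
Reflexive (axiom T): yes — every world is R-related to itself.
So F validates K, K4; K45 would additionally require R to be Euclidean. The strongest is K4.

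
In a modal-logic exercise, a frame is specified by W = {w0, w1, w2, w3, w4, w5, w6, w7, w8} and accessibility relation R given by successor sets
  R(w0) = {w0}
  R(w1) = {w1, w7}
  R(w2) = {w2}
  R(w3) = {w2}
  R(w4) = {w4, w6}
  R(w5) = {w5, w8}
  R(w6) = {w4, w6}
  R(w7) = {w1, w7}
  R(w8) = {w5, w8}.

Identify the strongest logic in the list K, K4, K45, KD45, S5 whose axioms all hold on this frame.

KD45

Transitive (axiom 4): yes — every two-step R-path is closed by a direct edge.
Euclidean (axiom 5): yes — any two successors of a common world are R-related.
Serial (axiom D): yes — every world has a successor (e.g. w0 R w0).
Reflexive (axiom T): no — w3 is not related to itself.
So F validates K, K4, K45, KD45; S5 would additionally require R to be reflexive. The strongest is KD45.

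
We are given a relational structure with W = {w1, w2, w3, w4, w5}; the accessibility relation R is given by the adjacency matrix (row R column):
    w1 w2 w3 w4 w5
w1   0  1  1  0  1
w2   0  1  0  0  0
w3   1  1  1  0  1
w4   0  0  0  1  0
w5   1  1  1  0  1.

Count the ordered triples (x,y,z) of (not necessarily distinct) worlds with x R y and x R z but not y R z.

Enumerating: (w1,w2,w3), (w1,w2,w5), (w3,w1,w1), (w3,w2,w1), (w3,w2,w3), (w3,w2,w5), (w5,w1,w1), (w5,w2,w1), (w5,w2,w3), (w5,w2,w5).

10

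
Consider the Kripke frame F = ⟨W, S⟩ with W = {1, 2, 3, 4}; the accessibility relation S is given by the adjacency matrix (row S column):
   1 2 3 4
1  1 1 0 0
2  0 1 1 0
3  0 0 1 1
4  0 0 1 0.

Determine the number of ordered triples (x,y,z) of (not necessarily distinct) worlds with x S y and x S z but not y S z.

3

Enumerating: (1,2,1), (2,3,2), (3,4,4).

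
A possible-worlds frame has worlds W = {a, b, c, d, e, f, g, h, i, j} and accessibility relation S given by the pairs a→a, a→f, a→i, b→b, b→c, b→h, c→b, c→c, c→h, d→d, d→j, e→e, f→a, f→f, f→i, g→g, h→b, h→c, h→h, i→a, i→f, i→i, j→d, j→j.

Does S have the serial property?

Serial: yes — every world has a successor (e.g. a S a).

Yes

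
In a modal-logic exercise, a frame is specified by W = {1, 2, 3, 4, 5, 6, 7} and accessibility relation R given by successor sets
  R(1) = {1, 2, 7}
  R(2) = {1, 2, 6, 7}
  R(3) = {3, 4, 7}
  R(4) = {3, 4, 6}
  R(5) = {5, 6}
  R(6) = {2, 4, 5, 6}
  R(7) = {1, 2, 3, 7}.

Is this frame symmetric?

Yes

Symmetric: yes — every pair in R has its reverse in R.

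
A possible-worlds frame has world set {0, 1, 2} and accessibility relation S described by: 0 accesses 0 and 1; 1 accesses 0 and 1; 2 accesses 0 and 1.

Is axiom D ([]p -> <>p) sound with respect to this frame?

Axiom D corresponds to the accessibility relation being serial.
Serial: yes — every world has a successor (e.g. 0 S 0).

Yes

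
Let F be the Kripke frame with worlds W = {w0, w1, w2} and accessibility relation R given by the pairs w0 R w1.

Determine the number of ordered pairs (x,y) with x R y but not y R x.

1

Enumerating: (w0,w1).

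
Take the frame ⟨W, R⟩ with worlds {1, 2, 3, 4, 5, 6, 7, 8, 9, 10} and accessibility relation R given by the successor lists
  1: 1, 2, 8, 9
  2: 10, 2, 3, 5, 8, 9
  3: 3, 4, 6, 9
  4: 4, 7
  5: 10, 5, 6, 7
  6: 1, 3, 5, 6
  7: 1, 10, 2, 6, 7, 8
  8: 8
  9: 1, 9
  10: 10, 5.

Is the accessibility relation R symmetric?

Symmetric: no — 1 R 2 but not 2 R 1.

No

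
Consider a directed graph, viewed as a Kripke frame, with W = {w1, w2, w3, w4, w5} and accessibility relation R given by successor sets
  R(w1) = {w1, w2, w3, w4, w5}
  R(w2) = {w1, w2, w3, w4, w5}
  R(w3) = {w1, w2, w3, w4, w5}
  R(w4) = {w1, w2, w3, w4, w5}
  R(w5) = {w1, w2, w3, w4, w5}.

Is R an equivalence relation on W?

Yes

Reflexive: yes — every world is R-related to itself.
Symmetric: yes — every pair in R has its reverse in R.
Transitive: yes — every two-step R-path is closed by a direct edge.
So R is an equivalence relation.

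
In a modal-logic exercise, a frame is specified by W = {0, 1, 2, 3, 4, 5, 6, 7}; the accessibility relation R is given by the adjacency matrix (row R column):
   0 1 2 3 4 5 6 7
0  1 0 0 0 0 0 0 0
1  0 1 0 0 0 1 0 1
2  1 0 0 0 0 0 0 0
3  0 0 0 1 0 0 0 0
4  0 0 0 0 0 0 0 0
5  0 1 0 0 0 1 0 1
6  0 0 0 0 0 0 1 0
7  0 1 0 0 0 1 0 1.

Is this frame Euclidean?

Euclidean: yes — any two successors of a common world are R-related.

Yes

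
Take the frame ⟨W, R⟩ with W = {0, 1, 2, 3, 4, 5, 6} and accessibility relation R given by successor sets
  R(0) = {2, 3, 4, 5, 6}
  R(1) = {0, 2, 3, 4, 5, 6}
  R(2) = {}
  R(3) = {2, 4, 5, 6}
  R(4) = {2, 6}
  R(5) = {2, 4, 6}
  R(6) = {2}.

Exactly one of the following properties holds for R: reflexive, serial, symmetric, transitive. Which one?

transitive

Reflexive: no — 0 is not related to itself.
Serial: no — 2 has no R-successor.
Symmetric: no — 0 R 2 but not 2 R 0.
Transitive: yes — every two-step R-path is closed by a direct edge.
Only transitive holds.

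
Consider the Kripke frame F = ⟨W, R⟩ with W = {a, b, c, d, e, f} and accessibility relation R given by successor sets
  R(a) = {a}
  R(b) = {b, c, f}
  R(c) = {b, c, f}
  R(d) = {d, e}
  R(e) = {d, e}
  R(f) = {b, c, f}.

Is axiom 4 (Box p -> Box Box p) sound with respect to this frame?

The schema 4 characterises exactly the transitive frames.
Transitive: yes — every two-step R-path is closed by a direct edge.

Yes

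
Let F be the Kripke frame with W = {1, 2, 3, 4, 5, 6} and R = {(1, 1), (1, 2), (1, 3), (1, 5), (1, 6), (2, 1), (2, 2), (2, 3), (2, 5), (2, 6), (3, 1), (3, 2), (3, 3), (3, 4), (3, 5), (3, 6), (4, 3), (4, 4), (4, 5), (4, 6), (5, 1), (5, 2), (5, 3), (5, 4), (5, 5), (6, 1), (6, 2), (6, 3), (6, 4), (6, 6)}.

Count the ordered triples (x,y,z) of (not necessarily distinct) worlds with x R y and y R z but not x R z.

20

Enumerating: (1,3,4), (1,5,4), (1,6,4), (2,3,4), (2,5,4), (2,6,4), (4,3,1), (4,3,2), (4,5,1), (4,5,2), (4,6,1), (4,6,2), … and 8 more.
Total: 20.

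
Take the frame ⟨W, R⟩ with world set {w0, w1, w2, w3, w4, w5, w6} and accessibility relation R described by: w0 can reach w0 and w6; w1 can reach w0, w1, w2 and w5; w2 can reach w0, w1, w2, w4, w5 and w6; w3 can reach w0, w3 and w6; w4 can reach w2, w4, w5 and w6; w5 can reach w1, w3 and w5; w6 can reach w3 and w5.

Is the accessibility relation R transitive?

No

Transitive: no — w0 R w6 and w6 R w3, but not w0 R w3.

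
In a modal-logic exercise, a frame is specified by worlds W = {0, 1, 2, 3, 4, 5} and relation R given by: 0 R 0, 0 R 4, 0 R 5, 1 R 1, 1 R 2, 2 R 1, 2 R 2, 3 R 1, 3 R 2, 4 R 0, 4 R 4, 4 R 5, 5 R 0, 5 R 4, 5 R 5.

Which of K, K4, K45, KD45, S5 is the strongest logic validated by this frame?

KD45

Transitive (axiom 4): yes — every two-step R-path is closed by a direct edge.
Euclidean (axiom 5): yes — any two successors of a common world are R-related.
Serial (axiom D): yes — every world has a successor (e.g. 0 R 0).
Reflexive (axiom T): no — 3 is not related to itself.
So F validates K, K4, K45, KD45; S5 would additionally require R to be reflexive. The strongest is KD45.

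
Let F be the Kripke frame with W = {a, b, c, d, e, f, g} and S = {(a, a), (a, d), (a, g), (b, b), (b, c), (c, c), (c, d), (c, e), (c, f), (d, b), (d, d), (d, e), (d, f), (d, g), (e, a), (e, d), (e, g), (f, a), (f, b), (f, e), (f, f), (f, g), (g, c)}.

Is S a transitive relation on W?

Transitive: no — a S d and d S b, but not a S b.

No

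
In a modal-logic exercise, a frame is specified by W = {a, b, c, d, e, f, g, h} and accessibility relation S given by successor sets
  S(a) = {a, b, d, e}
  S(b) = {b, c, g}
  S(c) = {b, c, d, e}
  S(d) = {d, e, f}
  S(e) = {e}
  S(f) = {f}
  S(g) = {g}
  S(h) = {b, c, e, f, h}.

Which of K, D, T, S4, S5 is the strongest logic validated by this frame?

Serial (axiom D): yes — every world has a successor (e.g. a S a).
Reflexive (axiom T): yes — every world is S-related to itself.
Transitive (axiom 4): no — a S b and b S c, but not a S c.
Euclidean (axiom 5): no — a S b and a S d, but not b S d.
So F validates K, D, T; S4 would additionally require S to be transitive. The strongest is T.

T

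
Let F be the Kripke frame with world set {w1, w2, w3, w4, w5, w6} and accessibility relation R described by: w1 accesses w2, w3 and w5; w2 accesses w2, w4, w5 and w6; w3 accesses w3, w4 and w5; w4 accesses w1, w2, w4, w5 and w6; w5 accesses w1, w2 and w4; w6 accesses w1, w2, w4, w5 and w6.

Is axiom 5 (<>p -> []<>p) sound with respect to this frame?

The schema 5 characterises exactly the Euclidean frames.
Euclidean: no — w1 R w2 and w1 R w3, but not w2 R w3.

No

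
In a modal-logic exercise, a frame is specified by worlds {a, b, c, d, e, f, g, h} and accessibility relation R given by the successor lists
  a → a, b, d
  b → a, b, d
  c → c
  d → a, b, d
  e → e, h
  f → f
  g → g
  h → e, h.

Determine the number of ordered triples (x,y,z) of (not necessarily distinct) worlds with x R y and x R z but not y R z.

0

R is Euclidean; there are no such tuples.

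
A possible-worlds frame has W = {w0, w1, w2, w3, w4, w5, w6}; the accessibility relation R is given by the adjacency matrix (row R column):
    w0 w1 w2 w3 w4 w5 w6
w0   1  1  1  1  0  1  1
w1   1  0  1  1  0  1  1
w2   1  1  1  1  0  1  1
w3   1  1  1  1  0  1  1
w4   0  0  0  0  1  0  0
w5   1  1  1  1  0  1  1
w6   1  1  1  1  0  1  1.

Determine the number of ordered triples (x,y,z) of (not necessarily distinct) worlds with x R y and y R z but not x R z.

Enumerating: (w1,w0,w1), (w1,w2,w1), (w1,w3,w1), (w1,w5,w1), (w1,w6,w1).

5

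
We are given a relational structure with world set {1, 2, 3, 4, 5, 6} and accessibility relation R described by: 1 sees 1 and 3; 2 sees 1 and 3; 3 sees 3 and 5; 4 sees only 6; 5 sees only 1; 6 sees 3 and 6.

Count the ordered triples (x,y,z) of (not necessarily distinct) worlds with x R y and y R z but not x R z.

6

Enumerating: (1,3,5), (2,3,5), (3,5,1), (4,6,3), (5,1,3), (6,3,5).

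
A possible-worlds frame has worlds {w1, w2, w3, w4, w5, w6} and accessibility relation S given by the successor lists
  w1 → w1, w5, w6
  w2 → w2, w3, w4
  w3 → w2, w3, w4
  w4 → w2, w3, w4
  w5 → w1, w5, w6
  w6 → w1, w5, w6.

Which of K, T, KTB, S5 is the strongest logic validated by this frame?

Reflexive (axiom T): yes — every world is S-related to itself.
Symmetric (axiom B): yes — every pair in S has its reverse in S.
Euclidean (axiom 5): yes — any two successors of a common world are S-related.
So F validates K, T, KTB, S5. The strongest is S5.

S5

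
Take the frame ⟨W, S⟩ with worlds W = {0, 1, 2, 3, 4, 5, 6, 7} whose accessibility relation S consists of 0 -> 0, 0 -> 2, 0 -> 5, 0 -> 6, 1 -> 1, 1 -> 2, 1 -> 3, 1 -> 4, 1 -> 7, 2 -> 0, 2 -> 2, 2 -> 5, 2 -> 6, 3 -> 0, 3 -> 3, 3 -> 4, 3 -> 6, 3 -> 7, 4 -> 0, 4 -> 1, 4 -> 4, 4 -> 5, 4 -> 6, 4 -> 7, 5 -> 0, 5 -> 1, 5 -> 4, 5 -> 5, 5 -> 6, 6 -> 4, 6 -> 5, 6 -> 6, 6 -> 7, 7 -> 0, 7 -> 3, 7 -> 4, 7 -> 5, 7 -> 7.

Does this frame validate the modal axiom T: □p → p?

Yes

By correspondence theory, T is valid on a frame iff S is reflexive.
Reflexive: yes — every world is S-related to itself.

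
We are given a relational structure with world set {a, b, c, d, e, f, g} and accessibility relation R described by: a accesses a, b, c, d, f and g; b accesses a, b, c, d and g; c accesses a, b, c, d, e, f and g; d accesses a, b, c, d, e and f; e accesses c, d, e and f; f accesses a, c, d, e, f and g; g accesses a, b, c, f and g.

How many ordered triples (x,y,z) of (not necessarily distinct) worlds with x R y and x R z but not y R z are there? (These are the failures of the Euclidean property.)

30

Enumerating: (a,b,f), (a,d,g), (a,f,b), (a,g,d), (b,d,g), (b,g,d), (c,a,e), (c,b,e), (c,b,f), (c,d,g), (c,e,a), (c,e,b), … and 18 more.
Total: 30.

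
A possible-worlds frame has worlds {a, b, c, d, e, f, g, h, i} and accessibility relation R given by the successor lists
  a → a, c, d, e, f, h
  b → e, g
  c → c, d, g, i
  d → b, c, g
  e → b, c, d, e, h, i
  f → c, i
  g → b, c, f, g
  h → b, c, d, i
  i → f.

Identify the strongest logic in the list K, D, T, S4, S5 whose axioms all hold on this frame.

D

Serial (axiom D): yes — every world has a successor (e.g. a R a).
Reflexive (axiom T): no — b is not related to itself.
Transitive (axiom 4): no — a R c and c R g, but not a R g.
Euclidean (axiom 5): no — a R c and a R e, but not c R e.
So F validates K, D; T would additionally require R to be reflexive. The strongest is D.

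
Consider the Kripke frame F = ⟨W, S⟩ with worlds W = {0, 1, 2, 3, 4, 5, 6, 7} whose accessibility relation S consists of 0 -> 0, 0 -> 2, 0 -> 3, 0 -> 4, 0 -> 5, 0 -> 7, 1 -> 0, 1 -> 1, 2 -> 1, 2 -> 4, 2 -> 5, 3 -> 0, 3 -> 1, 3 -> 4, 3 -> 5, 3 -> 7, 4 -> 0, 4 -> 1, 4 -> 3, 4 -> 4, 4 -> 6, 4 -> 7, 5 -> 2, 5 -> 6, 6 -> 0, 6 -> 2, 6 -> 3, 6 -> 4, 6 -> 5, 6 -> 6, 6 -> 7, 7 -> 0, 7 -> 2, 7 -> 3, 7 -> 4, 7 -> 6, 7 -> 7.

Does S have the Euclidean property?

No

Euclidean: no — 0 S 2 and 0 S 3, but not 2 S 3.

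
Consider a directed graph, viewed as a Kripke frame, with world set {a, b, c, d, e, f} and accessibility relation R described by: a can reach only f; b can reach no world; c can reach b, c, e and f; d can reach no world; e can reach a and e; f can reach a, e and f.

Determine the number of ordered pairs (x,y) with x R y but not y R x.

Enumerating: (c,b), (c,e), (c,f), (e,a), (f,e).

5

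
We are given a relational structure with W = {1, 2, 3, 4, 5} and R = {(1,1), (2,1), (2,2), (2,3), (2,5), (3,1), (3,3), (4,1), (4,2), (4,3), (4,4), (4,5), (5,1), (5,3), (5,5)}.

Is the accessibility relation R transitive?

Transitive: yes — every two-step R-path is closed by a direct edge.

Yes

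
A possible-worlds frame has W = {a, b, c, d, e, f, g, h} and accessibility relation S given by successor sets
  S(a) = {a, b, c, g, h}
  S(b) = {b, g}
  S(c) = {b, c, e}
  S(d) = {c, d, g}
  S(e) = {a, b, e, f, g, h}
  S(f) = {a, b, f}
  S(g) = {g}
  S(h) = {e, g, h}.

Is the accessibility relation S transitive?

Transitive: no — a S c and c S e, but not a S e.

No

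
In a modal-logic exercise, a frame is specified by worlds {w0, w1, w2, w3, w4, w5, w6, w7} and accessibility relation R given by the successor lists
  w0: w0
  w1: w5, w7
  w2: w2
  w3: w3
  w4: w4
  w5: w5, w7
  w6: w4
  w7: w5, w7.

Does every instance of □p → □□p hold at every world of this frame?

Axiom 4 corresponds to the accessibility relation being transitive.
Transitive: yes — every two-step R-path is closed by a direct edge.

Yes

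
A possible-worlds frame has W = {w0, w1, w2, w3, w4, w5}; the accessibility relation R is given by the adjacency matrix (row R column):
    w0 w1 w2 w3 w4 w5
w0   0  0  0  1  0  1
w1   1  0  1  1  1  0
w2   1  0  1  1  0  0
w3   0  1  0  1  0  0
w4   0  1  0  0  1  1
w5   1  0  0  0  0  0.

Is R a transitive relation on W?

No

Transitive: no — w0 R w3 and w3 R w1, but not w0 R w1.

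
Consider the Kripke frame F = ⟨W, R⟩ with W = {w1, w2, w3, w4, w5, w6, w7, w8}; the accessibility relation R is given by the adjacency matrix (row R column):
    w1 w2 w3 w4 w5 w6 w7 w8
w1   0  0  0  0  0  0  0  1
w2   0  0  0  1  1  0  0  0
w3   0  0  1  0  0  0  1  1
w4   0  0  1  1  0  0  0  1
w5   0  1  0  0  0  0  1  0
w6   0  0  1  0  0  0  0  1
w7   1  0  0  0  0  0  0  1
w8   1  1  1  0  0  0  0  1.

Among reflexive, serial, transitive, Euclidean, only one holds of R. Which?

Reflexive: no — w1 is not related to itself.
Serial: yes — every world has a successor (e.g. w1 R w8).
Transitive: no — w1 R w8 and w8 R w2, but not w1 R w2.
Euclidean: no — w2 R w4 and w2 R w5, but not w4 R w5.
Only serial holds.

serial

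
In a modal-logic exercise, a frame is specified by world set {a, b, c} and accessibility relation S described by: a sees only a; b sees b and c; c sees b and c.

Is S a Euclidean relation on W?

Yes

Euclidean: yes — any two successors of a common world are S-related.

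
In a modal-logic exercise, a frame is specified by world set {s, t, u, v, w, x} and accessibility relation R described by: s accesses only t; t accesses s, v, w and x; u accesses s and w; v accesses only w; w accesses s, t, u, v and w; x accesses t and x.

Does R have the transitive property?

No

Transitive: no — s R t and t R v, but not s R v.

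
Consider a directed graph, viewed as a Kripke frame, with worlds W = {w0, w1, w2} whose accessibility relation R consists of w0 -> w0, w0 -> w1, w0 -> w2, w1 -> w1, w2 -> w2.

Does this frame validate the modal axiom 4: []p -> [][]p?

Yes

Axiom 4 corresponds to the accessibility relation being transitive.
Transitive: yes — every two-step R-path is closed by a direct edge.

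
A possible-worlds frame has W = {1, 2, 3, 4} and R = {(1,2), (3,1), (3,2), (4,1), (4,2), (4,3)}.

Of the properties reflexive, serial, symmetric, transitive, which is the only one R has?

Reflexive: no — 1 is not related to itself.
Serial: no — 2 has no R-successor.
Symmetric: no — 1 R 2 but not 2 R 1.
Transitive: yes — every two-step R-path is closed by a direct edge.
Only transitive holds.

transitive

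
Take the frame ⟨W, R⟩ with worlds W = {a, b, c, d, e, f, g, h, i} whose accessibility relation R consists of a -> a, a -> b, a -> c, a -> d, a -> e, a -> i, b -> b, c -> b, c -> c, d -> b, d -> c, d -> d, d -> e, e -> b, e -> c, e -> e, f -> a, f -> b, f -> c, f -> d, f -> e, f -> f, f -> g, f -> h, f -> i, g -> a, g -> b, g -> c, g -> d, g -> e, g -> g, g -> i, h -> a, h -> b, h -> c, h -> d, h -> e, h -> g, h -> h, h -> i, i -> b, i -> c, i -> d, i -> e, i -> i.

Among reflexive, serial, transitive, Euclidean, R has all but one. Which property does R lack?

Euclidean

Reflexive: yes — every world is R-related to itself.
Serial: yes — every world has a successor (e.g. a R a).
Transitive: yes — every two-step R-path is closed by a direct edge.
Euclidean: no — a R b and a R c, but not b R c.
Only Euclidean fails.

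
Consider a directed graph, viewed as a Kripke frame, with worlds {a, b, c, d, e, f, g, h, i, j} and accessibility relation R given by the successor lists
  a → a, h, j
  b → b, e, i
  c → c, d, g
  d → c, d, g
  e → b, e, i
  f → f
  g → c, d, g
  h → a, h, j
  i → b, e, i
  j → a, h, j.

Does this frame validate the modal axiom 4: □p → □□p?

Yes

Axiom 4 corresponds to the accessibility relation being transitive.
Transitive: yes — every two-step R-path is closed by a direct edge.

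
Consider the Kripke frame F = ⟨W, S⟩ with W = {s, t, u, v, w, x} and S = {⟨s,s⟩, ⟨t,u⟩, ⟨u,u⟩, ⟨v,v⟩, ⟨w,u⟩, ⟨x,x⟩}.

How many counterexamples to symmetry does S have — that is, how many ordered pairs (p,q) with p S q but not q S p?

2

Enumerating: (t,u), (w,u).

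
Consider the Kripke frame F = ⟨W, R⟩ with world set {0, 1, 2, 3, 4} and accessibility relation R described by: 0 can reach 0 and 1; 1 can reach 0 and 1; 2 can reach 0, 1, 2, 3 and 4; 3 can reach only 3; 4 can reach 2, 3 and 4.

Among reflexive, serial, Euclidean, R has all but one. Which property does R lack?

Reflexive: yes — every world is R-related to itself.
Serial: yes — every world has a successor (e.g. 0 R 0).
Euclidean: no — 2 R 0 and 2 R 3, but not 0 R 3.
Only Euclidean fails.

Euclidean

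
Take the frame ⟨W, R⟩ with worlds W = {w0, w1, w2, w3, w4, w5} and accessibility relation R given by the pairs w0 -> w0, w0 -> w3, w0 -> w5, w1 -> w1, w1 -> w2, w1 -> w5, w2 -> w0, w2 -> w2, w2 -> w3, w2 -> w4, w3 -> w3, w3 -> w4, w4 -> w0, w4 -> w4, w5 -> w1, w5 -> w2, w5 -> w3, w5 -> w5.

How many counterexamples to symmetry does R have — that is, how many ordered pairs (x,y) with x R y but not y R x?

10

Enumerating: (w0,w3), (w0,w5), (w1,w2), (w2,w0), (w2,w3), (w2,w4), (w3,w4), (w4,w0), (w5,w2), (w5,w3).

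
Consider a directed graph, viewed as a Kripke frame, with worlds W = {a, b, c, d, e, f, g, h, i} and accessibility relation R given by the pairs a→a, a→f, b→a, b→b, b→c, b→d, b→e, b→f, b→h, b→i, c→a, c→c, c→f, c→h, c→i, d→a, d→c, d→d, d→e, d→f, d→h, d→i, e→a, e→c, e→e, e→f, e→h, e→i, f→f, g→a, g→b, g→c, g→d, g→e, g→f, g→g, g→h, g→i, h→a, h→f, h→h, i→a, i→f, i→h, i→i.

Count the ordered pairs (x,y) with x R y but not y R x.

Enumerating: (a,f), (b,a), (b,c), (b,d), (b,e), (b,f), (b,h), (b,i), (c,a), (c,f), (c,h), (c,i), … and 24 more.
Total: 36.

36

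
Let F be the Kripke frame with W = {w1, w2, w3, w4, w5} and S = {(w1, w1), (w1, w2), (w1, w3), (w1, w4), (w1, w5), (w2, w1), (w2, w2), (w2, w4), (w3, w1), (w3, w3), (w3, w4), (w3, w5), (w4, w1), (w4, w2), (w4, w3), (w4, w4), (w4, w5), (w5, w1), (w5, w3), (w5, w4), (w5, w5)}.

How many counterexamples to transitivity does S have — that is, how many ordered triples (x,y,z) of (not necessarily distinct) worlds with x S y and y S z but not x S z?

8

Enumerating: (w2,w1,w3), (w2,w1,w5), (w2,w4,w3), (w2,w4,w5), (w3,w1,w2), (w3,w4,w2), (w5,w1,w2), (w5,w4,w2).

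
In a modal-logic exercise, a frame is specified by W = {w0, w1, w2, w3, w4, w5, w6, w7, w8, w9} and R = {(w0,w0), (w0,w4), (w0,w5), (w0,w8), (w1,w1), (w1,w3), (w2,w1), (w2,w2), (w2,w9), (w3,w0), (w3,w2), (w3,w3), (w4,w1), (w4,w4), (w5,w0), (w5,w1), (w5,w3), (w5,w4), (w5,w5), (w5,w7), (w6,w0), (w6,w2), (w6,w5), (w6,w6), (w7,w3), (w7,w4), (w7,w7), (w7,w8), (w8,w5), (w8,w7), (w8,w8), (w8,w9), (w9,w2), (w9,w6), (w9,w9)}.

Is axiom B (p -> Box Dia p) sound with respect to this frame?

Axiom B corresponds to the accessibility relation being symmetric.
Symmetric: no — w0 R w4 but not w4 R w0.

No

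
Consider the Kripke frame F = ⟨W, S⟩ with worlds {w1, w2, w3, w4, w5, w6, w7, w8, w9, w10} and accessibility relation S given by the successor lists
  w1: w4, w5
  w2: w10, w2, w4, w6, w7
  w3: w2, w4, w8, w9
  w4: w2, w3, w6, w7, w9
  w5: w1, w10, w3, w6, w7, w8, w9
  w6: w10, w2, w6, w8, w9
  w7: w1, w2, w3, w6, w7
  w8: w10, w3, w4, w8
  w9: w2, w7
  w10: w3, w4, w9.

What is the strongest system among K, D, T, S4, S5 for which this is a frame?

Serial (axiom D): yes — every world has a successor (e.g. w1 S w4).
Reflexive (axiom T): no — w1 is not related to itself.
Transitive (axiom 4): no — w1 S w4 and w4 S w2, but not w1 S w2.
Euclidean (axiom 5): no — w1 S w4 and w1 S w5, but not w4 S w5.
So F validates K, D; T would additionally require S to be reflexive. The strongest is D.

D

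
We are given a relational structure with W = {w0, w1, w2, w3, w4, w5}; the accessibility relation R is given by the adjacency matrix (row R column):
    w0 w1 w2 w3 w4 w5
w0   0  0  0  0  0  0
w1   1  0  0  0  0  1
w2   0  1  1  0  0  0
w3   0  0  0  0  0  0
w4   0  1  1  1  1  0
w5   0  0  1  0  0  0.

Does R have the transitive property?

No

Transitive: no — w1 R w5 and w5 R w2, but not w1 R w2.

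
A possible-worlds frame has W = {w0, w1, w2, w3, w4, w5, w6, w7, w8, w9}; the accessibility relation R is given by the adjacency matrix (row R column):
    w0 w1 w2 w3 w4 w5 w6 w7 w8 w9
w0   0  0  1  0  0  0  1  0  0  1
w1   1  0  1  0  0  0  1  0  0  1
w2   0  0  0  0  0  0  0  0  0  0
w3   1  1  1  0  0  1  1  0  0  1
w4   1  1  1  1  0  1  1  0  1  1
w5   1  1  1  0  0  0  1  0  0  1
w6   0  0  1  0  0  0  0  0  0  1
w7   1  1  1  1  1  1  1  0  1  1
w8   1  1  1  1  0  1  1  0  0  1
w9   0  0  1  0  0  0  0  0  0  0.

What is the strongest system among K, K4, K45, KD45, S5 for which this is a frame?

K4

Transitive (axiom 4): yes — every two-step R-path is closed by a direct edge.
Euclidean (axiom 5): no — w0 R w2 and w0 R w6, but not w2 R w6.
Serial (axiom D): no — w2 has no R-successor.
Reflexive (axiom T): no — w0 is not related to itself.
So F validates K, K4; K45 would additionally require R to be Euclidean. The strongest is K4.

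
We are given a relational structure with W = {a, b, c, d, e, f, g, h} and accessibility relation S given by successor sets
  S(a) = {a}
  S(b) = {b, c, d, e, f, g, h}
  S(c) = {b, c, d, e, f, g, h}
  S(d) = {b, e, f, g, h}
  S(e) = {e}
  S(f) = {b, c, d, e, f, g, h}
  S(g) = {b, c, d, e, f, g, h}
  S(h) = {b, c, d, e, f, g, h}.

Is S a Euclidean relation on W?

No

Euclidean: no — b S d and b S c, but not d S c.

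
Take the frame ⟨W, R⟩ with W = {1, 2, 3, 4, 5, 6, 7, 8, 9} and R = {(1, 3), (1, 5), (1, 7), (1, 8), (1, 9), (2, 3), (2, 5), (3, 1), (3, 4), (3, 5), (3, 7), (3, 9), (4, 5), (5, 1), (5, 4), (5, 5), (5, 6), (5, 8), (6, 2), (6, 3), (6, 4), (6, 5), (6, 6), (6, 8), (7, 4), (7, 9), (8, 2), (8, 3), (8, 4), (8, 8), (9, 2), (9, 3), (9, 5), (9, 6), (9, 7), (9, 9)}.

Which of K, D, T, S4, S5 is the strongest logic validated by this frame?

Serial (axiom D): yes — every world has a successor (e.g. 1 R 3).
Reflexive (axiom T): no — 1 is not related to itself.
Transitive (axiom 4): no — 1 R 3 and 3 R 4, but not 1 R 4.
Euclidean (axiom 5): no — 1 R 3 and 1 R 8, but not 3 R 8.
So F validates K, D; T would additionally require R to be reflexive. The strongest is D.

D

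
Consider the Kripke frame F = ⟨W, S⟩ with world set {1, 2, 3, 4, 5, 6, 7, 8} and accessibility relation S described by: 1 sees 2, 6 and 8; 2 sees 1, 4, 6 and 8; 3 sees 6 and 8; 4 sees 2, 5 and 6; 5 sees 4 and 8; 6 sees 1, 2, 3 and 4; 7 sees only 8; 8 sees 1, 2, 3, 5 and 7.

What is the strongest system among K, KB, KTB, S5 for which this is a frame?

KB

Symmetric (axiom B): yes — every pair in S has its reverse in S.
Reflexive (axiom T): no — 1 is not related to itself.
Euclidean (axiom 5): no — 1 S 6 and 1 S 8, but not 6 S 8.
So F validates K, KB; KTB would additionally require S to be reflexive. The strongest is KB.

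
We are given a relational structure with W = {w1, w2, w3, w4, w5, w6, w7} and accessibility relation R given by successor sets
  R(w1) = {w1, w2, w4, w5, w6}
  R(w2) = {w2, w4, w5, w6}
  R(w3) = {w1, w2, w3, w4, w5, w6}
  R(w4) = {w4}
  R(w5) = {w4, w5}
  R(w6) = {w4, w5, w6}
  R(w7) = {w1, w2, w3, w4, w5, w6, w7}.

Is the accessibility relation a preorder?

Reflexive: yes — every world is R-related to itself.
Transitive: yes — every two-step R-path is closed by a direct edge.
So R is a preorder.

Yes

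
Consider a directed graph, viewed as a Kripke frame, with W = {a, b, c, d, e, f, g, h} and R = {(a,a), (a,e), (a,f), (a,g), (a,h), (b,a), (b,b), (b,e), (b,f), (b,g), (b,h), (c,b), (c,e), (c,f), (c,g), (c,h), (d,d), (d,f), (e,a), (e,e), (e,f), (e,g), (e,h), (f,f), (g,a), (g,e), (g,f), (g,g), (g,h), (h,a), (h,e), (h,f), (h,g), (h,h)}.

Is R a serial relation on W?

Serial: yes — every world has a successor (e.g. a R a).

Yes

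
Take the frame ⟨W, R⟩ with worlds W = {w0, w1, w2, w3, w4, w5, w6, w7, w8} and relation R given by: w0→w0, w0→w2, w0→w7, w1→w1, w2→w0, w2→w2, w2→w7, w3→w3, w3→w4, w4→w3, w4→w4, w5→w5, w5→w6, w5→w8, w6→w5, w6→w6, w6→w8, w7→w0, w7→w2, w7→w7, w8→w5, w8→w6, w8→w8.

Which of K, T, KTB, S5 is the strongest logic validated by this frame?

S5

Reflexive (axiom T): yes — every world is R-related to itself.
Symmetric (axiom B): yes — every pair in R has its reverse in R.
Euclidean (axiom 5): yes — any two successors of a common world are R-related.
So F validates K, T, KTB, S5. The strongest is S5.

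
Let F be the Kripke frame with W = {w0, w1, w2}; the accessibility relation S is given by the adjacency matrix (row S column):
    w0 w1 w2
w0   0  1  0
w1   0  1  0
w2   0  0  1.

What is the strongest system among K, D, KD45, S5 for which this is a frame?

KD45

Serial (axiom D): yes — every world has a successor (e.g. w0 S w1).
Euclidean (axiom 5): yes — any two successors of a common world are S-related.
Transitive (axiom 4): yes — every two-step S-path is closed by a direct edge.
Reflexive (axiom T): no — w0 is not related to itself.
So F validates K, D, KD45; S5 would additionally require S to be reflexive. The strongest is KD45.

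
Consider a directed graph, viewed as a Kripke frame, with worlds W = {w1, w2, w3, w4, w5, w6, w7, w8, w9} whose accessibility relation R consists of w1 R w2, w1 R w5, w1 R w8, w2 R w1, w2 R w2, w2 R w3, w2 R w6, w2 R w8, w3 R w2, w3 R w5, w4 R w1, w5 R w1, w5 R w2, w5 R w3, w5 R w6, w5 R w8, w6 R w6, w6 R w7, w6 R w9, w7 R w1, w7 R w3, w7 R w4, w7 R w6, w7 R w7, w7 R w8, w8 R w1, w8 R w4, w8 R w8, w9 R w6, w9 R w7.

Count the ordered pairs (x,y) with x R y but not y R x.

12

Enumerating: (w2,w6), (w2,w8), (w4,w1), (w5,w2), (w5,w6), (w5,w8), (w7,w1), (w7,w3), (w7,w4), (w7,w8), (w8,w4), (w9,w7).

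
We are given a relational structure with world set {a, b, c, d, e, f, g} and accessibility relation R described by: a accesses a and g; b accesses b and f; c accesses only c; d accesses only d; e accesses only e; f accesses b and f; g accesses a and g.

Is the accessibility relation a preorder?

Reflexive: yes — every world is R-related to itself.
Transitive: yes — every two-step R-path is closed by a direct edge.
So R is a preorder.

Yes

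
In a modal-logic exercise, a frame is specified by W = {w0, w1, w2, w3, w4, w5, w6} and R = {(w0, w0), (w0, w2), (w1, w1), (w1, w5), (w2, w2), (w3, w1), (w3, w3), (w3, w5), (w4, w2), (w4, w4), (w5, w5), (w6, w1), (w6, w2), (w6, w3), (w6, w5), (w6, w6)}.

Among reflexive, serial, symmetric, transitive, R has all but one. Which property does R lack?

symmetric

Reflexive: yes — every world is R-related to itself.
Serial: yes — every world has a successor (e.g. w0 R w0).
Symmetric: no — w0 R w2 but not w2 R w0.
Transitive: yes — every two-step R-path is closed by a direct edge.
Only symmetric fails.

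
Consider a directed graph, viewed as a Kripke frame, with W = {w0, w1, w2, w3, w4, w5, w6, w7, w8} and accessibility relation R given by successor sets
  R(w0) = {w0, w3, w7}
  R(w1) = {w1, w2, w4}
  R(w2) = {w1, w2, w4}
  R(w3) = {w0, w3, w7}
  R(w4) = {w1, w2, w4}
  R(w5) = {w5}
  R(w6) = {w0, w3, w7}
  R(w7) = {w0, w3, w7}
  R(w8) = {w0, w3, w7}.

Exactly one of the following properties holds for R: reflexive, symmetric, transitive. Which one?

transitive

Reflexive: no — w6 is not related to itself.
Symmetric: no — w6 R w0 but not w0 R w6.
Transitive: yes — every two-step R-path is closed by a direct edge.
Only transitive holds.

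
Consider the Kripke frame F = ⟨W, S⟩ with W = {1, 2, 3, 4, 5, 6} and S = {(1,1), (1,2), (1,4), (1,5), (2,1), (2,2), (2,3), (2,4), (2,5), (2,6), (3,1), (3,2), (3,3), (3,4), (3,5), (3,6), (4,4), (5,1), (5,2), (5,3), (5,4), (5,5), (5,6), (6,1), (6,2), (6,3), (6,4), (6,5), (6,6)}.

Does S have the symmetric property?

Symmetric: no — 1 S 4 but not 4 S 1.

No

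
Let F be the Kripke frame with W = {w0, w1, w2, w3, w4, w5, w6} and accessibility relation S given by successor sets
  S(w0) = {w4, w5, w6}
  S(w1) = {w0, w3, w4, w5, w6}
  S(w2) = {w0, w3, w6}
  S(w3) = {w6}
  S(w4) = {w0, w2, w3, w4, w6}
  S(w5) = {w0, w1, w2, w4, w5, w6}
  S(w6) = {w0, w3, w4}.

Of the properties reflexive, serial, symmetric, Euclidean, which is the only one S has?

Reflexive: no — w0 is not related to itself.
Serial: yes — every world has a successor (e.g. w0 S w4).
Symmetric: no — w1 S w0 but not w0 S w1.
Euclidean: no — w0 S w4 and w0 S w5, but not w4 S w5.
Only serial holds.

serial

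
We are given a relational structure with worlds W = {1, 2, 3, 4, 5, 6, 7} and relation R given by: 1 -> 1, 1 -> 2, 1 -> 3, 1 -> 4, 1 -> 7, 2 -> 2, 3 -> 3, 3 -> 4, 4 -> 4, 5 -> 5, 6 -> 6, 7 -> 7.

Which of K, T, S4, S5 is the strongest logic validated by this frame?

S4

Reflexive (axiom T): yes — every world is R-related to itself.
Transitive (axiom 4): yes — every two-step R-path is closed by a direct edge.
Euclidean (axiom 5): no — 1 R 2 and 1 R 3, but not 2 R 3.
So F validates K, T, S4; S5 would additionally require R to be Euclidean. The strongest is S4.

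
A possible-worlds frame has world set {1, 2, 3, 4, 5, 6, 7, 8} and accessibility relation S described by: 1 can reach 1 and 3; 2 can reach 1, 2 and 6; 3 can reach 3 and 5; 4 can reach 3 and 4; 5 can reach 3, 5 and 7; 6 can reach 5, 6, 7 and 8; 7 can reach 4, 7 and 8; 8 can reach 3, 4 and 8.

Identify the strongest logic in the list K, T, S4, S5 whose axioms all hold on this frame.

T

Reflexive (axiom T): yes — every world is S-related to itself.
Transitive (axiom 4): no — 1 S 3 and 3 S 5, but not 1 S 5.
Euclidean (axiom 5): no — 2 S 1 and 2 S 6, but not 1 S 6.
So F validates K, T; S4 would additionally require S to be transitive. The strongest is T.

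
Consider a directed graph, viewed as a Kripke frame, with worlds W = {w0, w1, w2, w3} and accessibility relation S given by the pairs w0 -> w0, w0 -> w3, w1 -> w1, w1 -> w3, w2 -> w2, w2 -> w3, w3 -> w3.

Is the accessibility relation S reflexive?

Yes

Reflexive: yes — every world is S-related to itself.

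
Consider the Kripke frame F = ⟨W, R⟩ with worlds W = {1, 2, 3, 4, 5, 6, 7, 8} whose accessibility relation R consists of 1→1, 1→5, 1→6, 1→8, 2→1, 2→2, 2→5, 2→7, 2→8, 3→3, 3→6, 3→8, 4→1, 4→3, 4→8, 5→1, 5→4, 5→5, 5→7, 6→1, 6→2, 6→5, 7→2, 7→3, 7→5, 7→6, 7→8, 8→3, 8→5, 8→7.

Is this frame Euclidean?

No

Euclidean: no — 1 R 5 and 1 R 6, but not 5 R 6.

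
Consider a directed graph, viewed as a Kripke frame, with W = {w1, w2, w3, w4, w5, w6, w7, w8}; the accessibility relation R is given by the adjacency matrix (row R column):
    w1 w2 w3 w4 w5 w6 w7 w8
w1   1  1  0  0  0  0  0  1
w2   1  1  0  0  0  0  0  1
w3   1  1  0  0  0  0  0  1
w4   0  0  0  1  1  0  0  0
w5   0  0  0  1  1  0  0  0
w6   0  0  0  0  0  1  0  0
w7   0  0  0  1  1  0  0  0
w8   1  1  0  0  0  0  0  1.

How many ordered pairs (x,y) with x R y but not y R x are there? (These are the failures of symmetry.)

Enumerating: (w3,w1), (w3,w2), (w3,w8), (w7,w4), (w7,w5).

5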